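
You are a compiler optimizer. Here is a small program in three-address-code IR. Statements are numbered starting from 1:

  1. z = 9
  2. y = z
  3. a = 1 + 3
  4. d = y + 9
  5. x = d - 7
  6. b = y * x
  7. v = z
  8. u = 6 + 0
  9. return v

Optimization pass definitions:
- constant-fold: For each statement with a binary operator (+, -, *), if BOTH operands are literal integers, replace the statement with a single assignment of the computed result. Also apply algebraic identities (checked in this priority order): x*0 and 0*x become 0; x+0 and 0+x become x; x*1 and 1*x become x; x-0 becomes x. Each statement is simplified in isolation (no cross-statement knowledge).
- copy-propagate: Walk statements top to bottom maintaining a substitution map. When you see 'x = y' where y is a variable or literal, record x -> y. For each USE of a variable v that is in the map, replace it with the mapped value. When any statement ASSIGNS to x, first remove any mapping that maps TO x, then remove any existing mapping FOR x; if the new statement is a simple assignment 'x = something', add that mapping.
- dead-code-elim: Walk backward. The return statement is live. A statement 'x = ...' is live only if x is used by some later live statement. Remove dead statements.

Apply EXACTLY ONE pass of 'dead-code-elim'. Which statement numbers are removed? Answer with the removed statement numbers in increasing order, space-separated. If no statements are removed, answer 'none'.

Backward liveness scan:
Stmt 1 'z = 9': KEEP (z is live); live-in = []
Stmt 2 'y = z': DEAD (y not in live set ['z'])
Stmt 3 'a = 1 + 3': DEAD (a not in live set ['z'])
Stmt 4 'd = y + 9': DEAD (d not in live set ['z'])
Stmt 5 'x = d - 7': DEAD (x not in live set ['z'])
Stmt 6 'b = y * x': DEAD (b not in live set ['z'])
Stmt 7 'v = z': KEEP (v is live); live-in = ['z']
Stmt 8 'u = 6 + 0': DEAD (u not in live set ['v'])
Stmt 9 'return v': KEEP (return); live-in = ['v']
Removed statement numbers: [2, 3, 4, 5, 6, 8]
Surviving IR:
  z = 9
  v = z
  return v

Answer: 2 3 4 5 6 8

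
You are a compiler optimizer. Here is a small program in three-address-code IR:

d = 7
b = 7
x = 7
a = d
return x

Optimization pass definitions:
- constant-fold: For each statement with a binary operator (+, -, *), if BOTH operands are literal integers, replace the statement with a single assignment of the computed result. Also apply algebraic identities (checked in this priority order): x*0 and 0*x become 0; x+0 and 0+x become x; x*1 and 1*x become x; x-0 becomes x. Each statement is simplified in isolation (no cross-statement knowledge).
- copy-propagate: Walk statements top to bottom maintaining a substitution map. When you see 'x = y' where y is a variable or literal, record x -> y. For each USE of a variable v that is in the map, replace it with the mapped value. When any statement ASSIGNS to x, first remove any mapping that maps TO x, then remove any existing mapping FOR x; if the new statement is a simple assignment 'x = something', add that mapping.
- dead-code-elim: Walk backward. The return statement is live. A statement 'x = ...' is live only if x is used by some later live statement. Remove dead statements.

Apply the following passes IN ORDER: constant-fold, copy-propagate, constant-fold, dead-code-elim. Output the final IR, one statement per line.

Initial IR:
  d = 7
  b = 7
  x = 7
  a = d
  return x
After constant-fold (5 stmts):
  d = 7
  b = 7
  x = 7
  a = d
  return x
After copy-propagate (5 stmts):
  d = 7
  b = 7
  x = 7
  a = 7
  return 7
After constant-fold (5 stmts):
  d = 7
  b = 7
  x = 7
  a = 7
  return 7
After dead-code-elim (1 stmts):
  return 7

Answer: return 7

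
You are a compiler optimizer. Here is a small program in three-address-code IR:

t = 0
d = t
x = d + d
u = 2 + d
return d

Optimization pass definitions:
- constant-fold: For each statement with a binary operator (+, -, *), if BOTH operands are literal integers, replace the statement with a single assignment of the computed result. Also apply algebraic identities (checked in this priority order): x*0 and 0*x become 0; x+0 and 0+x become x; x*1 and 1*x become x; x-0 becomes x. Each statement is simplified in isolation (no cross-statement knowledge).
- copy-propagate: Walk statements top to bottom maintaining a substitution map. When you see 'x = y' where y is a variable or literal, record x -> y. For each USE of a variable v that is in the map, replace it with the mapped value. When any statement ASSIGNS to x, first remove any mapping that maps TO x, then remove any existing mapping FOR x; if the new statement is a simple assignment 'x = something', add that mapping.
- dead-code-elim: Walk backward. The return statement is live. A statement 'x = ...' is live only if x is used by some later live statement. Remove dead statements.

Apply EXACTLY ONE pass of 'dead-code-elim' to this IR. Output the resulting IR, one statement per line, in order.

Answer: t = 0
d = t
return d

Derivation:
Applying dead-code-elim statement-by-statement:
  [5] return d  -> KEEP (return); live=['d']
  [4] u = 2 + d  -> DEAD (u not live)
  [3] x = d + d  -> DEAD (x not live)
  [2] d = t  -> KEEP; live=['t']
  [1] t = 0  -> KEEP; live=[]
Result (3 stmts):
  t = 0
  d = t
  return d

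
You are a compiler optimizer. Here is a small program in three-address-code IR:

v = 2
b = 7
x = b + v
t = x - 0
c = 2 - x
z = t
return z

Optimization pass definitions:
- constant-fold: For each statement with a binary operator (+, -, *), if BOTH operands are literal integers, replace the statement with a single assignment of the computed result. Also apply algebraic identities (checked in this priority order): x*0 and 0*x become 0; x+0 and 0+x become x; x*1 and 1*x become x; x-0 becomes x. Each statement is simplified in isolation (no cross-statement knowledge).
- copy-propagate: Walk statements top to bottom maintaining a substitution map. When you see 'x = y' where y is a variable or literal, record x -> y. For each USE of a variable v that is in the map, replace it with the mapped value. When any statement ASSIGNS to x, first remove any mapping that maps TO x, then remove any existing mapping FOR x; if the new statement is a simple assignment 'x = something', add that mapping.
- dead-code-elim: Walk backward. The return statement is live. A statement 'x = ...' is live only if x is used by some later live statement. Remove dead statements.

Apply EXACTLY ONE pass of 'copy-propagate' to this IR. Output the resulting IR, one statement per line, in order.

Answer: v = 2
b = 7
x = 7 + 2
t = x - 0
c = 2 - x
z = t
return t

Derivation:
Applying copy-propagate statement-by-statement:
  [1] v = 2  (unchanged)
  [2] b = 7  (unchanged)
  [3] x = b + v  -> x = 7 + 2
  [4] t = x - 0  (unchanged)
  [5] c = 2 - x  (unchanged)
  [6] z = t  (unchanged)
  [7] return z  -> return t
Result (7 stmts):
  v = 2
  b = 7
  x = 7 + 2
  t = x - 0
  c = 2 - x
  z = t
  return t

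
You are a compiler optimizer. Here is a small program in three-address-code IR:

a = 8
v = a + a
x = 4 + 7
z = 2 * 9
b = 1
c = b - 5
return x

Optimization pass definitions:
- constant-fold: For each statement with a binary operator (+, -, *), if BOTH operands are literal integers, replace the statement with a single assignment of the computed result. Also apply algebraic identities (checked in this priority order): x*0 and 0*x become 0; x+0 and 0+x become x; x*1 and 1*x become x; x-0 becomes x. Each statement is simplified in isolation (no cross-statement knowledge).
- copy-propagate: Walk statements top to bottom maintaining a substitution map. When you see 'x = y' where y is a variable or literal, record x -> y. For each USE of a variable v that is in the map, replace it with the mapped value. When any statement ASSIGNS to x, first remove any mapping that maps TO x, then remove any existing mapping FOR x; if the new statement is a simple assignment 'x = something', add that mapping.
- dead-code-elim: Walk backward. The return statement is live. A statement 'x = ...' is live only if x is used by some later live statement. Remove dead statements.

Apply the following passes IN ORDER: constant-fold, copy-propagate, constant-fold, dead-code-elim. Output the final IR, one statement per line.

Initial IR:
  a = 8
  v = a + a
  x = 4 + 7
  z = 2 * 9
  b = 1
  c = b - 5
  return x
After constant-fold (7 stmts):
  a = 8
  v = a + a
  x = 11
  z = 18
  b = 1
  c = b - 5
  return x
After copy-propagate (7 stmts):
  a = 8
  v = 8 + 8
  x = 11
  z = 18
  b = 1
  c = 1 - 5
  return 11
After constant-fold (7 stmts):
  a = 8
  v = 16
  x = 11
  z = 18
  b = 1
  c = -4
  return 11
After dead-code-elim (1 stmts):
  return 11

Answer: return 11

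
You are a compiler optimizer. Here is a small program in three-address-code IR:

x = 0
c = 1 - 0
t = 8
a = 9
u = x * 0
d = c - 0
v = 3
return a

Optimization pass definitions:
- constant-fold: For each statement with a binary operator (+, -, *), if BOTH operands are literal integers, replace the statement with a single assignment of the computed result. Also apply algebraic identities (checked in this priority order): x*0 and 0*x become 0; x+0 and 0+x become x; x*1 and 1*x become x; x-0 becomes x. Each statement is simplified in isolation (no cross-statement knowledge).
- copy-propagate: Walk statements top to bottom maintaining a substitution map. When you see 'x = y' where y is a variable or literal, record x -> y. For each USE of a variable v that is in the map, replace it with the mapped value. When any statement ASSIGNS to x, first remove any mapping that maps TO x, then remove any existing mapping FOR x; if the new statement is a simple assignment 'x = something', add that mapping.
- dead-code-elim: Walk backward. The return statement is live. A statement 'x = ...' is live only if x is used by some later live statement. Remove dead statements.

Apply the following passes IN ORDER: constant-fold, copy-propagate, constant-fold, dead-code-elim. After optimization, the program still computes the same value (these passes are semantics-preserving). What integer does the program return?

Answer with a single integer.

Initial IR:
  x = 0
  c = 1 - 0
  t = 8
  a = 9
  u = x * 0
  d = c - 0
  v = 3
  return a
After constant-fold (8 stmts):
  x = 0
  c = 1
  t = 8
  a = 9
  u = 0
  d = c
  v = 3
  return a
After copy-propagate (8 stmts):
  x = 0
  c = 1
  t = 8
  a = 9
  u = 0
  d = 1
  v = 3
  return 9
After constant-fold (8 stmts):
  x = 0
  c = 1
  t = 8
  a = 9
  u = 0
  d = 1
  v = 3
  return 9
After dead-code-elim (1 stmts):
  return 9
Evaluate:
  x = 0  =>  x = 0
  c = 1 - 0  =>  c = 1
  t = 8  =>  t = 8
  a = 9  =>  a = 9
  u = x * 0  =>  u = 0
  d = c - 0  =>  d = 1
  v = 3  =>  v = 3
  return a = 9

Answer: 9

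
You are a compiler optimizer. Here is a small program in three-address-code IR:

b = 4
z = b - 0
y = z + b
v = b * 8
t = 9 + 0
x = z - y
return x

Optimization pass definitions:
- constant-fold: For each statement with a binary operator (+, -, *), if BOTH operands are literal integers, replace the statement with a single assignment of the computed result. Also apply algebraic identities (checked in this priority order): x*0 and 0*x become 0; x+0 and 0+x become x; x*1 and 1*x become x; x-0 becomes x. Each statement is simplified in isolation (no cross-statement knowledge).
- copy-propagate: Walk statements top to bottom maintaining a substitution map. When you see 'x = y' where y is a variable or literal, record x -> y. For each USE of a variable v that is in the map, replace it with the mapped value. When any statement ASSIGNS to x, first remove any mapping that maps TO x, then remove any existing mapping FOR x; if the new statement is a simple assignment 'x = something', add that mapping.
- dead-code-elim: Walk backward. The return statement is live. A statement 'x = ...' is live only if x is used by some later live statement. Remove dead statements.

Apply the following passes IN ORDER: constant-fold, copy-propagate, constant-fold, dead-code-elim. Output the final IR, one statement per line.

Initial IR:
  b = 4
  z = b - 0
  y = z + b
  v = b * 8
  t = 9 + 0
  x = z - y
  return x
After constant-fold (7 stmts):
  b = 4
  z = b
  y = z + b
  v = b * 8
  t = 9
  x = z - y
  return x
After copy-propagate (7 stmts):
  b = 4
  z = 4
  y = 4 + 4
  v = 4 * 8
  t = 9
  x = 4 - y
  return x
After constant-fold (7 stmts):
  b = 4
  z = 4
  y = 8
  v = 32
  t = 9
  x = 4 - y
  return x
After dead-code-elim (3 stmts):
  y = 8
  x = 4 - y
  return x

Answer: y = 8
x = 4 - y
return x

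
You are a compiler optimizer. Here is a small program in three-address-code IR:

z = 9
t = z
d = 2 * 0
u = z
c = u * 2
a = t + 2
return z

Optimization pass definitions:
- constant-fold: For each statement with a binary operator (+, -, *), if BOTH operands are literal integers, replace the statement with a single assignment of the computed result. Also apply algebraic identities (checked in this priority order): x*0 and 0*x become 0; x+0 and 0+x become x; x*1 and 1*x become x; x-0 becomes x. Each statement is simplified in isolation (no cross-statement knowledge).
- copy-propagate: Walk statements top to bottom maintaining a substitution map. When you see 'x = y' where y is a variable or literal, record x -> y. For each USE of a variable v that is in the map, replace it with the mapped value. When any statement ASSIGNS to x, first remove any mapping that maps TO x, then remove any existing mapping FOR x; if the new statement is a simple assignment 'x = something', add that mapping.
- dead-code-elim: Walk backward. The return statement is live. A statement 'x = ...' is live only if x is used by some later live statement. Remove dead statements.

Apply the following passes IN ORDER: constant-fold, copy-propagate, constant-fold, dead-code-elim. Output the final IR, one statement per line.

Answer: return 9

Derivation:
Initial IR:
  z = 9
  t = z
  d = 2 * 0
  u = z
  c = u * 2
  a = t + 2
  return z
After constant-fold (7 stmts):
  z = 9
  t = z
  d = 0
  u = z
  c = u * 2
  a = t + 2
  return z
After copy-propagate (7 stmts):
  z = 9
  t = 9
  d = 0
  u = 9
  c = 9 * 2
  a = 9 + 2
  return 9
After constant-fold (7 stmts):
  z = 9
  t = 9
  d = 0
  u = 9
  c = 18
  a = 11
  return 9
After dead-code-elim (1 stmts):
  return 9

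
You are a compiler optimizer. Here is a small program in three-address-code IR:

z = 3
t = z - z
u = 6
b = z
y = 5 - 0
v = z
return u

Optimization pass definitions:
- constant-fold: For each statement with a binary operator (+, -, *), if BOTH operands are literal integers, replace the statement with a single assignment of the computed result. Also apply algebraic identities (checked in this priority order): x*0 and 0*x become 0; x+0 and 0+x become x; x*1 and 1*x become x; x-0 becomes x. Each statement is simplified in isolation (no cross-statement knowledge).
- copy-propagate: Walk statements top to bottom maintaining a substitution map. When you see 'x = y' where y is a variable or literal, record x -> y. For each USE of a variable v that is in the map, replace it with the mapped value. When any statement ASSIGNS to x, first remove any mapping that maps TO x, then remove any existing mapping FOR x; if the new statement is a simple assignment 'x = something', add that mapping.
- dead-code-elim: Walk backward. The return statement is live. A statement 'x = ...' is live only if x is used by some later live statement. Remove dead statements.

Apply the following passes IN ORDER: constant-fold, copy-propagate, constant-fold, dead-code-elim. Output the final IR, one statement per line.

Initial IR:
  z = 3
  t = z - z
  u = 6
  b = z
  y = 5 - 0
  v = z
  return u
After constant-fold (7 stmts):
  z = 3
  t = z - z
  u = 6
  b = z
  y = 5
  v = z
  return u
After copy-propagate (7 stmts):
  z = 3
  t = 3 - 3
  u = 6
  b = 3
  y = 5
  v = 3
  return 6
After constant-fold (7 stmts):
  z = 3
  t = 0
  u = 6
  b = 3
  y = 5
  v = 3
  return 6
After dead-code-elim (1 stmts):
  return 6

Answer: return 6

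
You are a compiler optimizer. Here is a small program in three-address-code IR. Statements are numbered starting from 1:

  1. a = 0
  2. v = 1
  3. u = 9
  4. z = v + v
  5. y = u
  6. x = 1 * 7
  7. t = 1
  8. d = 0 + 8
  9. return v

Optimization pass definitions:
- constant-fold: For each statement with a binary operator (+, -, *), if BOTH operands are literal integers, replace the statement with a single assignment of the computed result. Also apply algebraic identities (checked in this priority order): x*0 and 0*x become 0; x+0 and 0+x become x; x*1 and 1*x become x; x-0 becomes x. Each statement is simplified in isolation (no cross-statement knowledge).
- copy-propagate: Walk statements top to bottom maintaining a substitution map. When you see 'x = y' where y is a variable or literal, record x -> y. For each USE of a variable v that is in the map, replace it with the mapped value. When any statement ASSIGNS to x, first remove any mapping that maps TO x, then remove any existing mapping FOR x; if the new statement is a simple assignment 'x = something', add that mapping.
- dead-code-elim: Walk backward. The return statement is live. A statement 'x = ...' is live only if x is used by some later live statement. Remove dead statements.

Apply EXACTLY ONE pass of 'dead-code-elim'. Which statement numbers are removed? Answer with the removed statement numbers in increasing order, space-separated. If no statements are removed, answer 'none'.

Backward liveness scan:
Stmt 1 'a = 0': DEAD (a not in live set [])
Stmt 2 'v = 1': KEEP (v is live); live-in = []
Stmt 3 'u = 9': DEAD (u not in live set ['v'])
Stmt 4 'z = v + v': DEAD (z not in live set ['v'])
Stmt 5 'y = u': DEAD (y not in live set ['v'])
Stmt 6 'x = 1 * 7': DEAD (x not in live set ['v'])
Stmt 7 't = 1': DEAD (t not in live set ['v'])
Stmt 8 'd = 0 + 8': DEAD (d not in live set ['v'])
Stmt 9 'return v': KEEP (return); live-in = ['v']
Removed statement numbers: [1, 3, 4, 5, 6, 7, 8]
Surviving IR:
  v = 1
  return v

Answer: 1 3 4 5 6 7 8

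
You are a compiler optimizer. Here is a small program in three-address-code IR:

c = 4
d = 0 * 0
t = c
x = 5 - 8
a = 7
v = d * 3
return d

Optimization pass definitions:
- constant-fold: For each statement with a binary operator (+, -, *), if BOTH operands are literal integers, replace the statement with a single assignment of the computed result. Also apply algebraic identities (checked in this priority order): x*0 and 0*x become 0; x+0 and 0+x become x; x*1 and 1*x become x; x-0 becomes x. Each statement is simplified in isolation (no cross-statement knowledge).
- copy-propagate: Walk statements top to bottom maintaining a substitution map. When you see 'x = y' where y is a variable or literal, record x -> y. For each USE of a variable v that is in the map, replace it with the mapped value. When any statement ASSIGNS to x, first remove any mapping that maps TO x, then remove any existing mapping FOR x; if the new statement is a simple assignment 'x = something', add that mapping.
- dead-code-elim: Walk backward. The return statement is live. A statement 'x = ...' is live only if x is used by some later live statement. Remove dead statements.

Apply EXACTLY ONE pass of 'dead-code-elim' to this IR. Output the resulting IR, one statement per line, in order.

Answer: d = 0 * 0
return d

Derivation:
Applying dead-code-elim statement-by-statement:
  [7] return d  -> KEEP (return); live=['d']
  [6] v = d * 3  -> DEAD (v not live)
  [5] a = 7  -> DEAD (a not live)
  [4] x = 5 - 8  -> DEAD (x not live)
  [3] t = c  -> DEAD (t not live)
  [2] d = 0 * 0  -> KEEP; live=[]
  [1] c = 4  -> DEAD (c not live)
Result (2 stmts):
  d = 0 * 0
  return d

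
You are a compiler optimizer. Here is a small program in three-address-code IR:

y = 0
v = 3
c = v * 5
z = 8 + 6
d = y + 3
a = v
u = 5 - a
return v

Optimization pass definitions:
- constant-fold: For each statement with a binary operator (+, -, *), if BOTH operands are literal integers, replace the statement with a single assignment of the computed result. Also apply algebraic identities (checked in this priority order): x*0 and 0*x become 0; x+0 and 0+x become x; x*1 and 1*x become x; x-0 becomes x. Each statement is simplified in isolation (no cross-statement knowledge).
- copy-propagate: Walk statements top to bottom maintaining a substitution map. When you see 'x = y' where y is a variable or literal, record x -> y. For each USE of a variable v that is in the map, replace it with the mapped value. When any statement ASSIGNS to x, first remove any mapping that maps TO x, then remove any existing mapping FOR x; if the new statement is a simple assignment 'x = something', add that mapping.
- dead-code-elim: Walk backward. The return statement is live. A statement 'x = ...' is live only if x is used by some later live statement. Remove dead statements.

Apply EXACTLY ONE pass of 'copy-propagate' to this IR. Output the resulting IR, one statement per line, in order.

Applying copy-propagate statement-by-statement:
  [1] y = 0  (unchanged)
  [2] v = 3  (unchanged)
  [3] c = v * 5  -> c = 3 * 5
  [4] z = 8 + 6  (unchanged)
  [5] d = y + 3  -> d = 0 + 3
  [6] a = v  -> a = 3
  [7] u = 5 - a  -> u = 5 - 3
  [8] return v  -> return 3
Result (8 stmts):
  y = 0
  v = 3
  c = 3 * 5
  z = 8 + 6
  d = 0 + 3
  a = 3
  u = 5 - 3
  return 3

Answer: y = 0
v = 3
c = 3 * 5
z = 8 + 6
d = 0 + 3
a = 3
u = 5 - 3
return 3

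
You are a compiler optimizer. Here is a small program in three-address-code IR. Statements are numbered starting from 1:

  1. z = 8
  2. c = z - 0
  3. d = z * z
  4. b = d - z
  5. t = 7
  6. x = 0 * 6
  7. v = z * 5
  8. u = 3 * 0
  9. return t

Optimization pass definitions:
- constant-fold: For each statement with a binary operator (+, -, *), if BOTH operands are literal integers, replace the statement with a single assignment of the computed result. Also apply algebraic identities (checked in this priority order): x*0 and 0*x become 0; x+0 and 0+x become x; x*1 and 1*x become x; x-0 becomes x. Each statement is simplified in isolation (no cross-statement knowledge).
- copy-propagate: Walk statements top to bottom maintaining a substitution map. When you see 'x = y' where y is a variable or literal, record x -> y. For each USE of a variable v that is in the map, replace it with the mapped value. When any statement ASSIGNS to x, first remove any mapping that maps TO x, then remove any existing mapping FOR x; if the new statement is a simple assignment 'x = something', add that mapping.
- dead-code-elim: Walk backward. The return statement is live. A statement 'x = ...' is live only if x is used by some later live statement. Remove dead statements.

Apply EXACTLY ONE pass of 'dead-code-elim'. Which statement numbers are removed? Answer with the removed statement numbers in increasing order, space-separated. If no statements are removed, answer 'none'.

Backward liveness scan:
Stmt 1 'z = 8': DEAD (z not in live set [])
Stmt 2 'c = z - 0': DEAD (c not in live set [])
Stmt 3 'd = z * z': DEAD (d not in live set [])
Stmt 4 'b = d - z': DEAD (b not in live set [])
Stmt 5 't = 7': KEEP (t is live); live-in = []
Stmt 6 'x = 0 * 6': DEAD (x not in live set ['t'])
Stmt 7 'v = z * 5': DEAD (v not in live set ['t'])
Stmt 8 'u = 3 * 0': DEAD (u not in live set ['t'])
Stmt 9 'return t': KEEP (return); live-in = ['t']
Removed statement numbers: [1, 2, 3, 4, 6, 7, 8]
Surviving IR:
  t = 7
  return t

Answer: 1 2 3 4 6 7 8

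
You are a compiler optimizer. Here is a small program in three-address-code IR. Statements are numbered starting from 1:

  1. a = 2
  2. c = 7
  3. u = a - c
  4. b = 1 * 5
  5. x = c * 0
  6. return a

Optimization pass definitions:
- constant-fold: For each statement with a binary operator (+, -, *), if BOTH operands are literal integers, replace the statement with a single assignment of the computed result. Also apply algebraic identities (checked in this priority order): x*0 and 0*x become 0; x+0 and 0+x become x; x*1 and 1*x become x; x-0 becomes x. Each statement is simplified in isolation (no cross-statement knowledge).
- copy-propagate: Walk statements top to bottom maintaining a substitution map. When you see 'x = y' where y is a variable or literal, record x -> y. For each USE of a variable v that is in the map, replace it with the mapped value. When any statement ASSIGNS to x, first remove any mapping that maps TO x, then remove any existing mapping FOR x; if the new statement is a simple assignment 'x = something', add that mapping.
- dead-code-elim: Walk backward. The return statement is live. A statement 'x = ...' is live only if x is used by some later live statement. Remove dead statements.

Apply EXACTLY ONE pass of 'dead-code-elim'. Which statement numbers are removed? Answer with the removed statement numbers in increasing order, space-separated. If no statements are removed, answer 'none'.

Backward liveness scan:
Stmt 1 'a = 2': KEEP (a is live); live-in = []
Stmt 2 'c = 7': DEAD (c not in live set ['a'])
Stmt 3 'u = a - c': DEAD (u not in live set ['a'])
Stmt 4 'b = 1 * 5': DEAD (b not in live set ['a'])
Stmt 5 'x = c * 0': DEAD (x not in live set ['a'])
Stmt 6 'return a': KEEP (return); live-in = ['a']
Removed statement numbers: [2, 3, 4, 5]
Surviving IR:
  a = 2
  return a

Answer: 2 3 4 5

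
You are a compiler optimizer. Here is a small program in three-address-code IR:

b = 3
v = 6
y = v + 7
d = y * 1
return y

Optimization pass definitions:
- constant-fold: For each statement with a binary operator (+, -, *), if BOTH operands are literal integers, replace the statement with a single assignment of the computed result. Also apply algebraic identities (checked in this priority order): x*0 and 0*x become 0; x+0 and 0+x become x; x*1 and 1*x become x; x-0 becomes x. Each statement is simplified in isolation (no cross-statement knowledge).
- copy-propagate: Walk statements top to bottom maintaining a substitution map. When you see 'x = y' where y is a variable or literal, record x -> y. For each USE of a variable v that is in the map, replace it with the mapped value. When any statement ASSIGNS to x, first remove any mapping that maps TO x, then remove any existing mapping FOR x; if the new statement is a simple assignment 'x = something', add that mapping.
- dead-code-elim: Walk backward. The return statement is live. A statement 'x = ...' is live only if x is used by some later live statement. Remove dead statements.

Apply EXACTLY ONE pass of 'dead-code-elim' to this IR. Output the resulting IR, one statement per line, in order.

Answer: v = 6
y = v + 7
return y

Derivation:
Applying dead-code-elim statement-by-statement:
  [5] return y  -> KEEP (return); live=['y']
  [4] d = y * 1  -> DEAD (d not live)
  [3] y = v + 7  -> KEEP; live=['v']
  [2] v = 6  -> KEEP; live=[]
  [1] b = 3  -> DEAD (b not live)
Result (3 stmts):
  v = 6
  y = v + 7
  return y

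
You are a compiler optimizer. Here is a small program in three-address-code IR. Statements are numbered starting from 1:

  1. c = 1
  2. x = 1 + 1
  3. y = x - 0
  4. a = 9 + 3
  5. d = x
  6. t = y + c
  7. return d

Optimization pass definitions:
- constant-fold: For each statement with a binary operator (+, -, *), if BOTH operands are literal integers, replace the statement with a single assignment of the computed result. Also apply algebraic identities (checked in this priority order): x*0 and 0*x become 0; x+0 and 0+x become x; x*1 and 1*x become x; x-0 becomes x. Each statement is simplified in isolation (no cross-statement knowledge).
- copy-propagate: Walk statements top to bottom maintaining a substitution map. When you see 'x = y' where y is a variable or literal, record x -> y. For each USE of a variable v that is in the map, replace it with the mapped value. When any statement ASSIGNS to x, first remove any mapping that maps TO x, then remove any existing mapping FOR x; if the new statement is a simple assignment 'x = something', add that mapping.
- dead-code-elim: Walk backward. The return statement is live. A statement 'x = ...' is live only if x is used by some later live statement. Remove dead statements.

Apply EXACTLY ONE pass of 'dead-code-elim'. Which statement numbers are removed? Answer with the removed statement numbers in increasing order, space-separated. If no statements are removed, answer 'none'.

Backward liveness scan:
Stmt 1 'c = 1': DEAD (c not in live set [])
Stmt 2 'x = 1 + 1': KEEP (x is live); live-in = []
Stmt 3 'y = x - 0': DEAD (y not in live set ['x'])
Stmt 4 'a = 9 + 3': DEAD (a not in live set ['x'])
Stmt 5 'd = x': KEEP (d is live); live-in = ['x']
Stmt 6 't = y + c': DEAD (t not in live set ['d'])
Stmt 7 'return d': KEEP (return); live-in = ['d']
Removed statement numbers: [1, 3, 4, 6]
Surviving IR:
  x = 1 + 1
  d = x
  return d

Answer: 1 3 4 6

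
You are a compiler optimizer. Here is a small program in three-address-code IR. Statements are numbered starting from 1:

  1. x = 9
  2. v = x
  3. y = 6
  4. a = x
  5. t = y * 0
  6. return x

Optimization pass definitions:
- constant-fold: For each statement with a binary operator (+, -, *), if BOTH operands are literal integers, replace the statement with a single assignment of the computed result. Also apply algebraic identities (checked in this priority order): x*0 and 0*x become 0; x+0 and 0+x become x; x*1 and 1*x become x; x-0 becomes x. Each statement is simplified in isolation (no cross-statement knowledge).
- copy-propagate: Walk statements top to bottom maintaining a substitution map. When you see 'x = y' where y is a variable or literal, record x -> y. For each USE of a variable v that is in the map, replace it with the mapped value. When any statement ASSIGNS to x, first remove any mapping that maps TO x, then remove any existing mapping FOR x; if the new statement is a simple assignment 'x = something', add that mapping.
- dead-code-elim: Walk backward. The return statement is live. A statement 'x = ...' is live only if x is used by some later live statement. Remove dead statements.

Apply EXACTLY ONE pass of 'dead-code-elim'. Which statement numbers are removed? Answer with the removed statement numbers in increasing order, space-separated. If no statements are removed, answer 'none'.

Answer: 2 3 4 5

Derivation:
Backward liveness scan:
Stmt 1 'x = 9': KEEP (x is live); live-in = []
Stmt 2 'v = x': DEAD (v not in live set ['x'])
Stmt 3 'y = 6': DEAD (y not in live set ['x'])
Stmt 4 'a = x': DEAD (a not in live set ['x'])
Stmt 5 't = y * 0': DEAD (t not in live set ['x'])
Stmt 6 'return x': KEEP (return); live-in = ['x']
Removed statement numbers: [2, 3, 4, 5]
Surviving IR:
  x = 9
  return x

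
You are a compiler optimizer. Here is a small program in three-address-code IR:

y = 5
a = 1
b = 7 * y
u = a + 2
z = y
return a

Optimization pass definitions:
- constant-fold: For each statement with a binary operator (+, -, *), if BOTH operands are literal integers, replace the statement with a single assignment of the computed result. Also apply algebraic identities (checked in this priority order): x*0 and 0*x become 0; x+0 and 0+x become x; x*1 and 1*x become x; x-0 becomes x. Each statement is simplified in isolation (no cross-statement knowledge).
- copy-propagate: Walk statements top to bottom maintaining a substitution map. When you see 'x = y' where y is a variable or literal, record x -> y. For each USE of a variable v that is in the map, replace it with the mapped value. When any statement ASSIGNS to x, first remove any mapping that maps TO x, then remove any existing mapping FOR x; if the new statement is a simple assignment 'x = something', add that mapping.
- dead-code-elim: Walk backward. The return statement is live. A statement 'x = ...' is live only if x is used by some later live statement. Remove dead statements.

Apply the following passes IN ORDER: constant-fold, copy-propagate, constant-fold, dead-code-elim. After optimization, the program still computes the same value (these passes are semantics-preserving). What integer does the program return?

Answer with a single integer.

Initial IR:
  y = 5
  a = 1
  b = 7 * y
  u = a + 2
  z = y
  return a
After constant-fold (6 stmts):
  y = 5
  a = 1
  b = 7 * y
  u = a + 2
  z = y
  return a
After copy-propagate (6 stmts):
  y = 5
  a = 1
  b = 7 * 5
  u = 1 + 2
  z = 5
  return 1
After constant-fold (6 stmts):
  y = 5
  a = 1
  b = 35
  u = 3
  z = 5
  return 1
After dead-code-elim (1 stmts):
  return 1
Evaluate:
  y = 5  =>  y = 5
  a = 1  =>  a = 1
  b = 7 * y  =>  b = 35
  u = a + 2  =>  u = 3
  z = y  =>  z = 5
  return a = 1

Answer: 1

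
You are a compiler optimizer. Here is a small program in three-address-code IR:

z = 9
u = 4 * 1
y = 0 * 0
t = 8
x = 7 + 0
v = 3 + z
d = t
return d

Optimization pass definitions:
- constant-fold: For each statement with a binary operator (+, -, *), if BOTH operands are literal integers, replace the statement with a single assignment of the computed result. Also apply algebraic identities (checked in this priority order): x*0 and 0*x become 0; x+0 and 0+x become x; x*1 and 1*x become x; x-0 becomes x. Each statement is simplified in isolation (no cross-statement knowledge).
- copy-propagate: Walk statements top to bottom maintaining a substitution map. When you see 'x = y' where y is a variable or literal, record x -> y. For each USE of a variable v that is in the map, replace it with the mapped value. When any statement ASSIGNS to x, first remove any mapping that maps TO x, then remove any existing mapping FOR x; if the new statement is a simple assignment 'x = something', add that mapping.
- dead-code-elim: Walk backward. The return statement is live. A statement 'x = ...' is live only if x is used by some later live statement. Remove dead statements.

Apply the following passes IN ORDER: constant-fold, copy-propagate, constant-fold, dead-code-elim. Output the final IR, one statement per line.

Initial IR:
  z = 9
  u = 4 * 1
  y = 0 * 0
  t = 8
  x = 7 + 0
  v = 3 + z
  d = t
  return d
After constant-fold (8 stmts):
  z = 9
  u = 4
  y = 0
  t = 8
  x = 7
  v = 3 + z
  d = t
  return d
After copy-propagate (8 stmts):
  z = 9
  u = 4
  y = 0
  t = 8
  x = 7
  v = 3 + 9
  d = 8
  return 8
After constant-fold (8 stmts):
  z = 9
  u = 4
  y = 0
  t = 8
  x = 7
  v = 12
  d = 8
  return 8
After dead-code-elim (1 stmts):
  return 8

Answer: return 8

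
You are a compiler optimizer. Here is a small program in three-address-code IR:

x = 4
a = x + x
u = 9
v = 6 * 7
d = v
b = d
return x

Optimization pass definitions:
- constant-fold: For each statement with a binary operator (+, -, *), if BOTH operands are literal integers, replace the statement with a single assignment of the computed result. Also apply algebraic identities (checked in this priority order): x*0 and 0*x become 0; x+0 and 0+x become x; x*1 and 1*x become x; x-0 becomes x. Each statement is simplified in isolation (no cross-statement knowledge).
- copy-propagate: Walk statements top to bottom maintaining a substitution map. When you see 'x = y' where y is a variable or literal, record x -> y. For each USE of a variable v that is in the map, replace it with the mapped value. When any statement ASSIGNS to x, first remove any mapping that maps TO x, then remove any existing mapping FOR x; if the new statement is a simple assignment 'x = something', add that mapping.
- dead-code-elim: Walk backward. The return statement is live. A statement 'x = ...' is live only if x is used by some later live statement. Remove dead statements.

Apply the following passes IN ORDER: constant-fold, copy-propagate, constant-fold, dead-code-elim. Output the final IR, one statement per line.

Initial IR:
  x = 4
  a = x + x
  u = 9
  v = 6 * 7
  d = v
  b = d
  return x
After constant-fold (7 stmts):
  x = 4
  a = x + x
  u = 9
  v = 42
  d = v
  b = d
  return x
After copy-propagate (7 stmts):
  x = 4
  a = 4 + 4
  u = 9
  v = 42
  d = 42
  b = 42
  return 4
After constant-fold (7 stmts):
  x = 4
  a = 8
  u = 9
  v = 42
  d = 42
  b = 42
  return 4
After dead-code-elim (1 stmts):
  return 4

Answer: return 4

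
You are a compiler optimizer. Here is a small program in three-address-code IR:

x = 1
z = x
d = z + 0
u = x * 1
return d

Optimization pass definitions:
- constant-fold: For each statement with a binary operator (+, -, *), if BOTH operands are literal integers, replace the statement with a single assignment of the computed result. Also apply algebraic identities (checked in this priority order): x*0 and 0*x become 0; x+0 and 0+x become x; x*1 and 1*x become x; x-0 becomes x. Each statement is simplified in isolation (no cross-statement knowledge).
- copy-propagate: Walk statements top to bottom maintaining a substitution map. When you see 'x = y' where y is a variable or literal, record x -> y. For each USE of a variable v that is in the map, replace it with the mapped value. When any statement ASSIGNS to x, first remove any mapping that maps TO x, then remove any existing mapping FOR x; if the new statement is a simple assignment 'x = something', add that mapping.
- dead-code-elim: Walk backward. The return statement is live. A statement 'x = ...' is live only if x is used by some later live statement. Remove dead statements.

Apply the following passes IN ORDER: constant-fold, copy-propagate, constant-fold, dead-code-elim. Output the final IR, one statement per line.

Answer: return 1

Derivation:
Initial IR:
  x = 1
  z = x
  d = z + 0
  u = x * 1
  return d
After constant-fold (5 stmts):
  x = 1
  z = x
  d = z
  u = x
  return d
After copy-propagate (5 stmts):
  x = 1
  z = 1
  d = 1
  u = 1
  return 1
After constant-fold (5 stmts):
  x = 1
  z = 1
  d = 1
  u = 1
  return 1
After dead-code-elim (1 stmts):
  return 1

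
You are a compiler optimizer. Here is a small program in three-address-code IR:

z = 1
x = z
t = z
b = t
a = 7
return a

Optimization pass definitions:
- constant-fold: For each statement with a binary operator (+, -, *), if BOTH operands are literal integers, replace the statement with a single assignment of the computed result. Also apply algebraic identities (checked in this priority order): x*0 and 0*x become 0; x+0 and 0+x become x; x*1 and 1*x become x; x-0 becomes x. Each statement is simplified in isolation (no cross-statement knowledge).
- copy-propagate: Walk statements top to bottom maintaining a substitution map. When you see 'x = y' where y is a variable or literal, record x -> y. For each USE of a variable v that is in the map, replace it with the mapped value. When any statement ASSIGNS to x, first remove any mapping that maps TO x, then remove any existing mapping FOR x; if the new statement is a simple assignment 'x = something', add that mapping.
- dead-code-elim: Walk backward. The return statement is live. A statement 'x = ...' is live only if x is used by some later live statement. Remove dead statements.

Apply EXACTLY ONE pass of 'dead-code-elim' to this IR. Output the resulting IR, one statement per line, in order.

Applying dead-code-elim statement-by-statement:
  [6] return a  -> KEEP (return); live=['a']
  [5] a = 7  -> KEEP; live=[]
  [4] b = t  -> DEAD (b not live)
  [3] t = z  -> DEAD (t not live)
  [2] x = z  -> DEAD (x not live)
  [1] z = 1  -> DEAD (z not live)
Result (2 stmts):
  a = 7
  return a

Answer: a = 7
return a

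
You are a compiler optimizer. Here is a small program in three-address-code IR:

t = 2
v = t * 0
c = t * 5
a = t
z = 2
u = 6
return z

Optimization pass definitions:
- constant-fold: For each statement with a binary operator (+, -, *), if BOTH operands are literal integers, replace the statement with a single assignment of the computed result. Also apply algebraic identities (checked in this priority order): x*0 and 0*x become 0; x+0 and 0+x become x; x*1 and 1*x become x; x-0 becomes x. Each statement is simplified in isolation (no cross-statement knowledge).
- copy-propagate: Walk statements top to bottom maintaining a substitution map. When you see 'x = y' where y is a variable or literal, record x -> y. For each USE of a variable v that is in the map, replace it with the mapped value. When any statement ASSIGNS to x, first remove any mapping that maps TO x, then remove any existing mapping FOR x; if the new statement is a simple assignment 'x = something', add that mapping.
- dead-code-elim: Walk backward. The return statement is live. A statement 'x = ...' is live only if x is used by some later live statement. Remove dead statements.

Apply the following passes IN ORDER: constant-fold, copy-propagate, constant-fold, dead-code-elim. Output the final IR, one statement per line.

Answer: return 2

Derivation:
Initial IR:
  t = 2
  v = t * 0
  c = t * 5
  a = t
  z = 2
  u = 6
  return z
After constant-fold (7 stmts):
  t = 2
  v = 0
  c = t * 5
  a = t
  z = 2
  u = 6
  return z
After copy-propagate (7 stmts):
  t = 2
  v = 0
  c = 2 * 5
  a = 2
  z = 2
  u = 6
  return 2
After constant-fold (7 stmts):
  t = 2
  v = 0
  c = 10
  a = 2
  z = 2
  u = 6
  return 2
After dead-code-elim (1 stmts):
  return 2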